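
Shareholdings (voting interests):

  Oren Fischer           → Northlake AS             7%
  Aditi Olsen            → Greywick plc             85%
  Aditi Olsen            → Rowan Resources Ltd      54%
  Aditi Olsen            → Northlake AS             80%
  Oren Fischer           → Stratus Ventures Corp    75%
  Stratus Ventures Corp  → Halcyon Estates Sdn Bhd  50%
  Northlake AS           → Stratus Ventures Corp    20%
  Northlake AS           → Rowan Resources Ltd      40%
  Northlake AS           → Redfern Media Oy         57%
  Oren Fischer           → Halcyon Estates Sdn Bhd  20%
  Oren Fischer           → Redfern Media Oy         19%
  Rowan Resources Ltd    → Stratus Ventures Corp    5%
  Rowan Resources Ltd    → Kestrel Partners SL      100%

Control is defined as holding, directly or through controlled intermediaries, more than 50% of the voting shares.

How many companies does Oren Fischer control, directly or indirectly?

Oren holds 75% of Stratus, so Oren controls Stratus.
Stratus and Oren together hold 50% + 20% = 70% of Halcyon, so Oren controls Halcyon.
No other company's threshold is met.
Oren controls 2 companies.

2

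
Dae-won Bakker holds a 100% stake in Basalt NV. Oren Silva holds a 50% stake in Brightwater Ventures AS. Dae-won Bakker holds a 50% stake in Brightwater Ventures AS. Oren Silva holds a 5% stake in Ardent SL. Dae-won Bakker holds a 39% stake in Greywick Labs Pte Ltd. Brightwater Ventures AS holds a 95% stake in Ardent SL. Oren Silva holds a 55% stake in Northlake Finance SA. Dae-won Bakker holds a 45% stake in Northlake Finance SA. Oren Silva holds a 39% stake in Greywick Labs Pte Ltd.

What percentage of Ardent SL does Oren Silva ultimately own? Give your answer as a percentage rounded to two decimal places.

Oren reaches Ardent along 2 paths.
Via Brightwater: 50% × 95% = 47.5%.
Direct stake: 5% = 5%.
Total: 47.5% + 5% = 52.5%.
Rounded: 52.50%.

52.50%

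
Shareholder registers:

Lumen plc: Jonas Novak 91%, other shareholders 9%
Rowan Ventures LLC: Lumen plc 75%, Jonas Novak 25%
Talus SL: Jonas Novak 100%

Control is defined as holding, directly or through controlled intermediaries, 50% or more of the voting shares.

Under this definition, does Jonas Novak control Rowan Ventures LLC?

Jonas holds 91% of Lumen, so Jonas controls Lumen.
Lumen and Jonas together hold 75% + 25% = 100% of Rowan, so Jonas controls Rowan.

Yes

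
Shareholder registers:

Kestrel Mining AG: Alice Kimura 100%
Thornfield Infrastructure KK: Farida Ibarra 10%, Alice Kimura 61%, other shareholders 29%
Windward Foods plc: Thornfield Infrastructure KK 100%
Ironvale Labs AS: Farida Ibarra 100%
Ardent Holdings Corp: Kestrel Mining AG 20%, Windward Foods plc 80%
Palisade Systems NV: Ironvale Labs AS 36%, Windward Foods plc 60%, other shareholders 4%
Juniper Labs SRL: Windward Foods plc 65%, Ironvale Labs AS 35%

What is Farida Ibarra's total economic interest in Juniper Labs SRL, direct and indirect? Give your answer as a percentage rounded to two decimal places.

Farida reaches Juniper along 2 paths.
Via Thornfield → Windward: 10% × 100% × 65% = 6.5%.
Via Ironvale: 100% × 35% = 35%.
Total: 6.5% + 35% = 41.5%.
Rounded: 41.50%.

41.50%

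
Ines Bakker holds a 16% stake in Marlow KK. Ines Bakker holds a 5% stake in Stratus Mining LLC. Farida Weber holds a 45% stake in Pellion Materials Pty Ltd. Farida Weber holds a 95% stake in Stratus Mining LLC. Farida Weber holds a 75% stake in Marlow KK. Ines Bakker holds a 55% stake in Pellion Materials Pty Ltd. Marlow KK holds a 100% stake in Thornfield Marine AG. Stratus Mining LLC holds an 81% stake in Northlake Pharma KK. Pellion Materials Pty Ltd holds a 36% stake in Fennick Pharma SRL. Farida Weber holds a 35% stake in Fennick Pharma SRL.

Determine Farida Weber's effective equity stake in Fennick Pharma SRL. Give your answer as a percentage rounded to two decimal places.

51.20%

Farida reaches Fennick along 2 paths.
Via Pellion: 45% × 36% = 16.2%.
Direct stake: 35% = 35%.
Total: 16.2% + 35% = 51.2%.
Rounded: 51.20%.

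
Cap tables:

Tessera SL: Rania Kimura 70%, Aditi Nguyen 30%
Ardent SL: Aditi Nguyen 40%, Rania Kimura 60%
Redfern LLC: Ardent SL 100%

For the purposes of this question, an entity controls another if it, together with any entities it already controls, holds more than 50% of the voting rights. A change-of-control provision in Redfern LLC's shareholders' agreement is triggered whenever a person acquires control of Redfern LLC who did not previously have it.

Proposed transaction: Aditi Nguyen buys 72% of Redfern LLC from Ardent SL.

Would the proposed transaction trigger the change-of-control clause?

Yes

The purchase adds only to Aditi's holdings (Ardent's stake shrinks), so Aditi is the only person who could newly come to control Redfern.
Aditi's largest direct stake is 40% in Ardent, which does not meet the threshold, so Aditi controls no company.
Neither Aditi nor any entity Aditi controls holds any voting interest in Redfern.
So before the transaction, Aditi does not control Redfern.
After the purchase, Aditi holds 72% of Redfern directly, and Ardent's stake falls to 28%.
Aditi holds 72% of Redfern, so Aditi controls Redfern.
Aditi did not control Redfern before and does after, so the clause is triggered.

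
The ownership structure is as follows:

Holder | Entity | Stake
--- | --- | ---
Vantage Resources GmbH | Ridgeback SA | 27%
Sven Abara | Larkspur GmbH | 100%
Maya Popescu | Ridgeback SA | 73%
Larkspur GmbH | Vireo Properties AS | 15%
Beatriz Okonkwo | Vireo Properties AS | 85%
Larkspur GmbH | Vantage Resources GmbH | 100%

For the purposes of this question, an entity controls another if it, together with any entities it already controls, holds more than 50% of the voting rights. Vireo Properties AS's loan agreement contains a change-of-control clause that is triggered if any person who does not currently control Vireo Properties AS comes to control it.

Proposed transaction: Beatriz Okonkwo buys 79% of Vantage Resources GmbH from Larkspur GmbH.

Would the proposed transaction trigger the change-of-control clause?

No

The purchase adds only to Beatriz's holdings (Larkspur's stake shrinks), so Beatriz is the only person who could newly come to control Vireo.
Beatriz holds 85% of Vireo, so Beatriz controls Vireo.
So Beatriz already controls Vireo before the transaction.
After the purchase, Beatriz holds 79% of Vantage directly, and Larkspur's stake falls to 21%.
Beatriz controlled Vireo already, so this is not a new person acquiring control; every other person's position is unchanged or reduced.
No new person acquires control, so the clause is not triggered.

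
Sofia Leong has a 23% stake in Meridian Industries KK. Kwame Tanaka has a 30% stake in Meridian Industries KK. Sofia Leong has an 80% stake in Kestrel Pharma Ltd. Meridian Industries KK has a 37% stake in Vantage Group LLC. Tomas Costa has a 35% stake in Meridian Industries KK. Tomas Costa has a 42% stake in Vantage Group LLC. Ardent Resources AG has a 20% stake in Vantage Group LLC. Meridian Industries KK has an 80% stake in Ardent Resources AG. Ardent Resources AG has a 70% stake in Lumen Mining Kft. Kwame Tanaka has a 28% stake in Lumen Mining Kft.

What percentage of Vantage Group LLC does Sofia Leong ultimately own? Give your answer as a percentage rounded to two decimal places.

Sofia reaches Vantage along 2 paths.
Via Meridian: 23% × 37% = 8.51%.
Via Meridian → Ardent: 23% × 80% × 20% = 3.68%.
Total: 8.51% + 3.68% = 12.19%.

12.19%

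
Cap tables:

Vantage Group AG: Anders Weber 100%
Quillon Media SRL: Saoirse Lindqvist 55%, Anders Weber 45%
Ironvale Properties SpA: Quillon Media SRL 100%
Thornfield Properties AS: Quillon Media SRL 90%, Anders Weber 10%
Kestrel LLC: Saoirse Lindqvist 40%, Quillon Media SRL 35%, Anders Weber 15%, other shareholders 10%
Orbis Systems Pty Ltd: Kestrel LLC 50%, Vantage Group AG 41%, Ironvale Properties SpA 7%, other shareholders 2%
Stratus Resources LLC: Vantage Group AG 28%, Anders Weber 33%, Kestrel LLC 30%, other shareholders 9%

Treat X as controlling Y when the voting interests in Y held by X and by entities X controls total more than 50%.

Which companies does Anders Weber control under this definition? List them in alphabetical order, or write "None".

Stratus Resources LLC, Vantage Group AG

Anders holds 100% of Vantage, so Anders controls Vantage.
Vantage and Anders together hold 28% + 33% = 61% of Stratus, so Anders controls Stratus.
No other company's threshold is met.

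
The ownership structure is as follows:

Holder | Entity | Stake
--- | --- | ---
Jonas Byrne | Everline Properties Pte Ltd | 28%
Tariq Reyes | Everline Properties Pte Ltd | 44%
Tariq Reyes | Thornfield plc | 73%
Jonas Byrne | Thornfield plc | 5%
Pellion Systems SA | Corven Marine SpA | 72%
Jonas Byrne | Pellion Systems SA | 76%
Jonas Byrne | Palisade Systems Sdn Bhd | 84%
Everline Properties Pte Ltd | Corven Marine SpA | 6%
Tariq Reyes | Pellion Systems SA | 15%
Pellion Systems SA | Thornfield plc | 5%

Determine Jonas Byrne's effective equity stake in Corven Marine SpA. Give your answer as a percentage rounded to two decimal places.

56.40%

Jonas reaches Corven along 2 paths.
Via Pellion: 76% × 72% = 54.72%.
Via Everline: 28% × 6% = 1.68%.
Total: 54.72% + 1.68% = 56.4%.
Rounded: 56.40%.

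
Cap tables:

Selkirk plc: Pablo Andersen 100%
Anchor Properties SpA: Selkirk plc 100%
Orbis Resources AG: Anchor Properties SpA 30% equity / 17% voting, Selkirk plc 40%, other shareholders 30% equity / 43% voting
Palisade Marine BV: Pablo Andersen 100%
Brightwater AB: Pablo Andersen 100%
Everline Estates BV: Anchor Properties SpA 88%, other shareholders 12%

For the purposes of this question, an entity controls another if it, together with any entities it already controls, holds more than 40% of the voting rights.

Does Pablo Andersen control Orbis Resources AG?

Yes

Pablo holds 100% of Selkirk, so Pablo controls Selkirk.
Selkirk holds 100% of Anchor, so Pablo controls Anchor.
Anchor and Selkirk together hold 17% + 40% = 57% of Orbis, so Pablo controls Orbis.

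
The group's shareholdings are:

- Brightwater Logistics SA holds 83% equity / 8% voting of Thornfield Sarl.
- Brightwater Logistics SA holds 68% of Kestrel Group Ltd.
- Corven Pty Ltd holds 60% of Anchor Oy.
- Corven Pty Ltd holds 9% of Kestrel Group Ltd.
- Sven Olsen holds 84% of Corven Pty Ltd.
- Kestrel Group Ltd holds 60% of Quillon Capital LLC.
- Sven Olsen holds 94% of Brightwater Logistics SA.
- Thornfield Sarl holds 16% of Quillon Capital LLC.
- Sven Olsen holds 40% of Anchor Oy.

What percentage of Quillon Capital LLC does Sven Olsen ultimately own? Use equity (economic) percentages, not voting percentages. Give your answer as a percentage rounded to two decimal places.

Sven reaches Quillon along 3 paths.
Via Brightwater → Thornfield: 94% × 83% × 16% = 12.4832%.
Via Brightwater → Kestrel: 94% × 68% × 60% = 38.352%.
Via Corven → Kestrel: 84% × 9% × 60% = 4.536%.
Total: 12.4832% + 38.352% + 4.536% = 55.3712%.
Rounded: 55.37%.

55.37%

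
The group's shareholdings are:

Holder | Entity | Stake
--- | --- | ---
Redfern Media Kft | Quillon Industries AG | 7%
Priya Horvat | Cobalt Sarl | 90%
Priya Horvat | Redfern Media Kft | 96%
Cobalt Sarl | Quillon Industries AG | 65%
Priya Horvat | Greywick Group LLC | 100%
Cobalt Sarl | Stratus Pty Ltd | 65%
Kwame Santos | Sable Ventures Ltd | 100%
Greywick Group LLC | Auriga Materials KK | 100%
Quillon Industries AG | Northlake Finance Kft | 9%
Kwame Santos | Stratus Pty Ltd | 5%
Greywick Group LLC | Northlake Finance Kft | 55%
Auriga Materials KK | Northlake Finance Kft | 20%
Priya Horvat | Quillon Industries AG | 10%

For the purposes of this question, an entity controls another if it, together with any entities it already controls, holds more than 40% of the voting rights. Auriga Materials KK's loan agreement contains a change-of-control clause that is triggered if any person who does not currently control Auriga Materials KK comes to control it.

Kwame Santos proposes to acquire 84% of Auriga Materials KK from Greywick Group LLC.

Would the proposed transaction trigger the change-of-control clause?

Yes

The purchase adds only to Kwame's holdings (Greywick's stake shrinks), so Kwame is the only person who could newly come to control Auriga.
Kwame holds 100% of Sable, so Kwame controls Sable.
Neither Kwame nor any entity Kwame controls holds any voting interest in Auriga.
So before the transaction, Kwame does not control Auriga.
After the purchase, Kwame holds 84% of Auriga directly, and Greywick's stake falls to 16%.
Kwame holds 84% of Auriga, so Kwame controls Auriga.
Kwame did not control Auriga before and does after, so the clause is triggered.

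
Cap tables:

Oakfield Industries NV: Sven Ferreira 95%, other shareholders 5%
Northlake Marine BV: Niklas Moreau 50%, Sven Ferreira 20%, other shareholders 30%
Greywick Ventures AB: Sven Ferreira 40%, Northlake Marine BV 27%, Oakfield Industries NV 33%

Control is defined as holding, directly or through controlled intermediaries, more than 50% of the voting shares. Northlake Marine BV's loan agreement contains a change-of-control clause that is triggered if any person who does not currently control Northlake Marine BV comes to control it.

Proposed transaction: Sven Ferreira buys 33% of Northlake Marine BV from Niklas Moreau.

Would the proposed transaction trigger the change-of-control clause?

Yes

The purchase adds only to Sven's holdings (Niklas's stake shrinks), so Sven is the only person who could newly come to control Northlake.
Sven holds 95% of Oakfield, so Sven controls Oakfield.
Sven and Oakfield together hold 40% + 33% = 73% of Greywick, so Sven controls Greywick.
In Northlake, Sven's side holds only 20%, not > 50%.
So before the transaction, Sven does not control Northlake.
After the purchase, Sven's direct stake in Northlake rises to 20% + 33% = 53%, and Niklas's stake falls to 17%.
Sven holds 53% of Northlake, so Sven controls Northlake.
Sven did not control Northlake before and does after, so the clause is triggered.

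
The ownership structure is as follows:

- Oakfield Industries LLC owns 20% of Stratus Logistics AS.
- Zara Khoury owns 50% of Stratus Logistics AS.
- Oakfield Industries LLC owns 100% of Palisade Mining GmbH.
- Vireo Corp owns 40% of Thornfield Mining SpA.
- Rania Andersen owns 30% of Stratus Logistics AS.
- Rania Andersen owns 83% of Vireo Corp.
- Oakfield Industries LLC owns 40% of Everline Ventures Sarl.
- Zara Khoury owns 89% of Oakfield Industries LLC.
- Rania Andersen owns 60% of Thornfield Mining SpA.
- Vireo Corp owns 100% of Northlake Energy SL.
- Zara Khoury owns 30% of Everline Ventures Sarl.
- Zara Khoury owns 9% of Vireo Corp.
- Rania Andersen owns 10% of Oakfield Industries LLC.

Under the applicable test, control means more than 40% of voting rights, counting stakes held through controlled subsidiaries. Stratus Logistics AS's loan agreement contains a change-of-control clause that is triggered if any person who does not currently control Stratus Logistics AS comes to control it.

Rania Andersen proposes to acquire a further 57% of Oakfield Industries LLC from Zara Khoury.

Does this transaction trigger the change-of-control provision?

The purchase adds only to Rania's holdings (Zara's stake shrinks), so Rania is the only person who could newly come to control Stratus.
Rania holds 83% of Vireo, so Rania controls Vireo.
Vireo and Rania together hold 40% + 60% = 100% of Thornfield, so Rania controls Thornfield.
Vireo holds 100% of Northlake, so Rania controls Northlake.
In Stratus, Rania's side holds only 30%, not > 40%.
So before the transaction, Rania does not control Stratus.
After the purchase, Rania's direct stake in Oakfield rises to 10% + 57% = 67%, and Zara's stake falls to 32%.
Rania holds 67% of Oakfield, so Rania controls Oakfield.
Oakfield and Rania together hold 20% + 30% = 50% of Stratus, so Rania controls Stratus.
Rania did not control Stratus before and does after, so the clause is triggered.

Yes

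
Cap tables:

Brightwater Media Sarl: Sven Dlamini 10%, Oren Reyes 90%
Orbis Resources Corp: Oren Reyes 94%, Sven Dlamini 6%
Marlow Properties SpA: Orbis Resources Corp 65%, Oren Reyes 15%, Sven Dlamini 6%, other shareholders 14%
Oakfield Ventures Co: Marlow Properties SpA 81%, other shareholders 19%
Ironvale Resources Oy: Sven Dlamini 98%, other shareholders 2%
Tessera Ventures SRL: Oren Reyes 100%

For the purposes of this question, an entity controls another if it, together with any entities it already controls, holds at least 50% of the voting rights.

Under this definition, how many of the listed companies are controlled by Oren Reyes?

5

Oren holds 90% of Brightwater, so Oren controls Brightwater.
Oren holds 94% of Orbis, so Oren controls Orbis.
Orbis and Oren together hold 65% + 15% = 80% of Marlow, so Oren controls Marlow.
Marlow holds 81% of Oakfield, so Oren controls Oakfield.
Oren holds 100% of Tessera, so Oren controls Tessera.
No other company's threshold is met.
Oren controls 5 companies.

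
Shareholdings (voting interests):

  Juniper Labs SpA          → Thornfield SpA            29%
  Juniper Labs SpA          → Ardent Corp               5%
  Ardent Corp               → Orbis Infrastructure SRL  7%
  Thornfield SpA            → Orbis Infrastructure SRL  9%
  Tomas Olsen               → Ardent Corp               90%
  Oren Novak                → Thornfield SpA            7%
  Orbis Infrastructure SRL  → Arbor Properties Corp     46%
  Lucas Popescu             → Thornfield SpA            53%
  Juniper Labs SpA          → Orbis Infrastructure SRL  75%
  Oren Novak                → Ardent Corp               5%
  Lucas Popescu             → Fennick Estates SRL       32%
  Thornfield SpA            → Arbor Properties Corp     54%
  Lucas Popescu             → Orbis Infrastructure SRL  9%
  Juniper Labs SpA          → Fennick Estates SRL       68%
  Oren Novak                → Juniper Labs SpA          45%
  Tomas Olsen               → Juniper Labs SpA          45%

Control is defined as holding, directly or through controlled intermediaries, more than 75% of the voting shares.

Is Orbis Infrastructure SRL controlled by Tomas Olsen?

Tomas holds 90% of Ardent, so Tomas controls Ardent.
In Orbis, Tomas's side holds only 7%, not > 75%.
So Tomas does not control Orbis.

No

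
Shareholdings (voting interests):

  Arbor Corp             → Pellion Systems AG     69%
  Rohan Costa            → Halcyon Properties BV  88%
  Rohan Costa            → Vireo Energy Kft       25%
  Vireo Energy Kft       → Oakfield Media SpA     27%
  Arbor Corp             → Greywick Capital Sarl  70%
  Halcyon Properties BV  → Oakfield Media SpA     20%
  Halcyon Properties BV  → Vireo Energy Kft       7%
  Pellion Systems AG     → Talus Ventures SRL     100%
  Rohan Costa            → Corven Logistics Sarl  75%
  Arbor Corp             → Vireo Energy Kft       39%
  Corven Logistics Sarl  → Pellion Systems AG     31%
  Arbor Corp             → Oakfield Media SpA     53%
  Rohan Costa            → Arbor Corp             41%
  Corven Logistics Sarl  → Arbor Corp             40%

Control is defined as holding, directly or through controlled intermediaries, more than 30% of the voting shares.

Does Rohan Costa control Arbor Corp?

Rohan holds 75% of Corven, so Rohan controls Corven.
Corven and Rohan together hold 40% + 41% = 81% of Arbor, so Rohan controls Arbor.

Yes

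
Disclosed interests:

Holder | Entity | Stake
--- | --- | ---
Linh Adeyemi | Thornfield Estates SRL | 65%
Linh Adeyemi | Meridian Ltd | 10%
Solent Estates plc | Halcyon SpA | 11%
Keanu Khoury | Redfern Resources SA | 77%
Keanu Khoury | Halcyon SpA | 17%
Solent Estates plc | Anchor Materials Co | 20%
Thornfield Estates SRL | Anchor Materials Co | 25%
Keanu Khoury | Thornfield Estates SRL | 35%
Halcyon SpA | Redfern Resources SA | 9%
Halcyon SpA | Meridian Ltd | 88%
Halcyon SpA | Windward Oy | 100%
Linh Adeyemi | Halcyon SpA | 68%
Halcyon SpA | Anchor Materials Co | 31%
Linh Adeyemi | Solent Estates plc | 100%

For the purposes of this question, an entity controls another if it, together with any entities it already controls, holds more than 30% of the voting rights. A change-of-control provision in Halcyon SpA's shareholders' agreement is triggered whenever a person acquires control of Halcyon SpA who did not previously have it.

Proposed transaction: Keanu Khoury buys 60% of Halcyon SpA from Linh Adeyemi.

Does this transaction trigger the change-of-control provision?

Yes

The purchase adds only to Keanu's holdings (Linh's stake shrinks), so Keanu is the only person who could newly come to control Halcyon.
Keanu holds 35% of Thornfield, so Keanu controls Thornfield.
Keanu holds 77% of Redfern, so Keanu controls Redfern.
In Halcyon, Keanu's side holds only 17%, not > 30%.
So before the transaction, Keanu does not control Halcyon.
After the purchase, Keanu's direct stake in Halcyon rises to 17% + 60% = 77%, and Linh's stake falls to 8%.
Keanu holds 77% of Halcyon, so Keanu controls Halcyon.
Keanu did not control Halcyon before and does after, so the clause is triggered.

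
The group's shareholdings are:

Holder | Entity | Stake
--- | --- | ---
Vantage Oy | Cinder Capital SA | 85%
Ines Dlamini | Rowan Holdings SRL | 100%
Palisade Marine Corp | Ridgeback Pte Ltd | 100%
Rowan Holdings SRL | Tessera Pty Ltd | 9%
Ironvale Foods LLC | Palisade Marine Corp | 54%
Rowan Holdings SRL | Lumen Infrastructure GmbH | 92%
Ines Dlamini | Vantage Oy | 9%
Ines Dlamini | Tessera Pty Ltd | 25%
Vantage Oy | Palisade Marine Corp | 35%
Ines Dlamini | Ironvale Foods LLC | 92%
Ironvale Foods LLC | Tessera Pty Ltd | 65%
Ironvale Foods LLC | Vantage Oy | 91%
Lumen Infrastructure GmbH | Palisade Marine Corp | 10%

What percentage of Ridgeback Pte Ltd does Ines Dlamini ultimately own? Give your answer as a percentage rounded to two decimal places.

91.33%

Ines reaches Ridgeback along 4 paths.
Via Vantage → Palisade: 9% × 35% × 100% = 3.15%.
Via Ironvale → Vantage → Palisade: 92% × 91% × 35% × 100% = 29.302%.
Via Rowan → Lumen → Palisade: 100% × 92% × 10% × 100% = 9.2%.
Via Ironvale → Palisade: 92% × 54% × 100% = 49.68%.
Total: 3.15% + 29.302% + 9.2% + 49.68% = 91.332%.
Rounded: 91.33%.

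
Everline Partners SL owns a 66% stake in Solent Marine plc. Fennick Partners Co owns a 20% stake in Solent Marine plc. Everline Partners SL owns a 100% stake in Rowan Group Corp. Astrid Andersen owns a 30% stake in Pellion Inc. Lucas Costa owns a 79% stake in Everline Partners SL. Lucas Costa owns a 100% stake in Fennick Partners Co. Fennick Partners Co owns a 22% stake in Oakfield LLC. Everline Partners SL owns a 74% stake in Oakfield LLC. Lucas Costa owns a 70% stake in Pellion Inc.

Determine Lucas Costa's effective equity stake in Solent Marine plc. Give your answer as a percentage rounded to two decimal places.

Lucas reaches Solent along 2 paths.
Via Everline: 79% × 66% = 52.14%.
Via Fennick: 100% × 20% = 20%.
Total: 52.14% + 20% = 72.14%.

72.14%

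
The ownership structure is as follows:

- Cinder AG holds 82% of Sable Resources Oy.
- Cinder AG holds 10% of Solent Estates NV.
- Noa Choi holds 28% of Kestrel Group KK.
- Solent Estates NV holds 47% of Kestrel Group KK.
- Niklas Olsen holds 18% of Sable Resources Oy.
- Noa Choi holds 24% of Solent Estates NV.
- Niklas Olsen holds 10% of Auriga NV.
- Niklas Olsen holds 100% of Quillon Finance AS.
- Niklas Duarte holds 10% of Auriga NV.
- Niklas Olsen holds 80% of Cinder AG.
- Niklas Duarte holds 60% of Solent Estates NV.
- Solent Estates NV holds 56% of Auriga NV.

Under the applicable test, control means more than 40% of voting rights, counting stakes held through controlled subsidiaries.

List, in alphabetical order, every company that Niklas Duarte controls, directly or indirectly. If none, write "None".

Niklas Duarte holds 60% of Solent, so Niklas Duarte controls Solent.
Niklas Duarte and Solent together hold 10% + 56% = 66% of Auriga, so Niklas Duarte controls Auriga.
Solent holds 47% of Kestrel, so Niklas Duarte controls Kestrel.
No other company's threshold is met.

Auriga NV, Kestrel Group KK, Solent Estates NV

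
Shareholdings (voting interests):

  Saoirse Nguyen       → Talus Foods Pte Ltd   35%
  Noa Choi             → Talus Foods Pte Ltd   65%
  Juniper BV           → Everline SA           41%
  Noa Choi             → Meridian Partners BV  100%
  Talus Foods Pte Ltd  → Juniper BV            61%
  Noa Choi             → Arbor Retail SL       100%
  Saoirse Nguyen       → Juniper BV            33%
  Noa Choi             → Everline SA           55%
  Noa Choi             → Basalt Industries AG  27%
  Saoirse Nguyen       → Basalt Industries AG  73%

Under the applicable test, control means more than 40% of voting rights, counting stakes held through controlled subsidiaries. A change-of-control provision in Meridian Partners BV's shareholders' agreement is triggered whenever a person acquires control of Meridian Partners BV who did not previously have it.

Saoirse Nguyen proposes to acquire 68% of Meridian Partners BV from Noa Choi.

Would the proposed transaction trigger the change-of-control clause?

The purchase adds only to Saoirse's holdings (Noa's stake shrinks), so Saoirse is the only person who could newly come to control Meridian.
Saoirse holds 73% of Basalt, so Saoirse controls Basalt.
Neither Saoirse nor any entity Saoirse controls holds any voting interest in Meridian.
So before the transaction, Saoirse does not control Meridian.
After the purchase, Saoirse holds 68% of Meridian directly, and Noa's stake falls to 32%.
Saoirse holds 68% of Meridian, so Saoirse controls Meridian.
Saoirse did not control Meridian before and does after, so the clause is triggered.

Yes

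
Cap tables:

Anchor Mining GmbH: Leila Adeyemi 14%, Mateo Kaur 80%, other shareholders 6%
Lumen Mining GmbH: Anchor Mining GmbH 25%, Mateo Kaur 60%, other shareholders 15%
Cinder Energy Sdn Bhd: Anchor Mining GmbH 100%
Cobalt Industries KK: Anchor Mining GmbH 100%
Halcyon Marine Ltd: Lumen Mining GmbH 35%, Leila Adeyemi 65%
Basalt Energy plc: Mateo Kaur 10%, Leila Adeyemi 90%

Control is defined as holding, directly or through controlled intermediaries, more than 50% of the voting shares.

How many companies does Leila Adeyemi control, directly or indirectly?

Leila holds 65% of Halcyon, so Leila controls Halcyon.
Leila holds 90% of Basalt, so Leila controls Basalt.
No other company's threshold is met.
Leila controls 2 companies.

2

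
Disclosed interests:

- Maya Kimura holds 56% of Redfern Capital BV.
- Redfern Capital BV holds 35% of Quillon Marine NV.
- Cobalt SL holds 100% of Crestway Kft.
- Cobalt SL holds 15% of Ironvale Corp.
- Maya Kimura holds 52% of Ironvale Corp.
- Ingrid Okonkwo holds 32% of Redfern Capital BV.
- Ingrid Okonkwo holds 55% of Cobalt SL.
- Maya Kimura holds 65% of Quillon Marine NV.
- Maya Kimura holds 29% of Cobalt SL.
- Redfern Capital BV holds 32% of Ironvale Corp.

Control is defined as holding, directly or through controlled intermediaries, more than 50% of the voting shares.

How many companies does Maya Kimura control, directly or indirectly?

Maya holds 56% of Redfern, so Maya controls Redfern.
Redfern and Maya together hold 35% + 65% = 100% of Quillon, so Maya controls Quillon.
Redfern and Maya together hold 32% + 52% = 84% of Ironvale, so Maya controls Ironvale.
No other company's threshold is met.
Maya controls 3 companies.

3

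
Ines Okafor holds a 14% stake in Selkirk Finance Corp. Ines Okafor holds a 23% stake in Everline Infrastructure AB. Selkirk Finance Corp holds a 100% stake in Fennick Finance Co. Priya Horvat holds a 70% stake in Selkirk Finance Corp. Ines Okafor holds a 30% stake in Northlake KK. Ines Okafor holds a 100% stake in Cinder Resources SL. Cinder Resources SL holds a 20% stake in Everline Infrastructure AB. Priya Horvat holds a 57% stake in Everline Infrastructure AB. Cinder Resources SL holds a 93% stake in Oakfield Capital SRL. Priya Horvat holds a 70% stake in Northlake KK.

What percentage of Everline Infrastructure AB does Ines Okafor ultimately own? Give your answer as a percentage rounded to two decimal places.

43.00%

Ines reaches Everline along 2 paths.
Direct stake: 23% = 23%.
Via Cinder: 100% × 20% = 20%.
Total: 23% + 20% = 43%.
Rounded: 43.00%.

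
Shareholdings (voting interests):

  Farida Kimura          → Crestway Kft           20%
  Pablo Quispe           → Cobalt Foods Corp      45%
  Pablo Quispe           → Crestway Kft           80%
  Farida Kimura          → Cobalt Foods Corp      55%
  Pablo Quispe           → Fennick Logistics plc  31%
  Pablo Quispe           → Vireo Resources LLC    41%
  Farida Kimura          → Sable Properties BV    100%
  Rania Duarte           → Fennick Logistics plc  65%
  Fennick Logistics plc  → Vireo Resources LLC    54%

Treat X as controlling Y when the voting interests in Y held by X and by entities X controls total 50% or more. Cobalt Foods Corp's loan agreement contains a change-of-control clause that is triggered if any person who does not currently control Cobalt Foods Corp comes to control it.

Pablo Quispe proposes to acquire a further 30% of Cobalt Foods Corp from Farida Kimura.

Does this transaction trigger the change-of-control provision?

The purchase adds only to Pablo's holdings (Farida's stake shrinks), so Pablo is the only person who could newly come to control Cobalt.
Pablo holds 80% of Crestway, so Pablo controls Crestway.
In Cobalt, Pablo's side holds only 45%, not ≥ 50%.
So before the transaction, Pablo does not control Cobalt.
After the purchase, Pablo's direct stake in Cobalt rises to 45% + 30% = 75%, and Farida's stake falls to 25%.
Pablo holds 75% of Cobalt, so Pablo controls Cobalt.
Pablo did not control Cobalt before and does after, so the clause is triggered.

Yes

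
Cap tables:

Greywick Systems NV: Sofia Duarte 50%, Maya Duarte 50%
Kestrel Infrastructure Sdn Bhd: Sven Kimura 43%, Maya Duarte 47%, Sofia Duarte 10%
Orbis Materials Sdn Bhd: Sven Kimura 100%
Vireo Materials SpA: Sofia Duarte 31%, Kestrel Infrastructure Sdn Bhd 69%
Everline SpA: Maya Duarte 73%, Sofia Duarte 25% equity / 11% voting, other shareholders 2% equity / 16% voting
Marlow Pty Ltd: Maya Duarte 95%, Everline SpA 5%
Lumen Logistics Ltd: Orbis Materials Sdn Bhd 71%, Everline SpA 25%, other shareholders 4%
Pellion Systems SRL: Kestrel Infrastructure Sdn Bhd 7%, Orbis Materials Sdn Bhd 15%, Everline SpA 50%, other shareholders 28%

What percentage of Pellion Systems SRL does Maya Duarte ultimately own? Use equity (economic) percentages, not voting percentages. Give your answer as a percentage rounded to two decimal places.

Maya reaches Pellion along 2 paths.
Via Kestrel: 47% × 7% = 3.29%.
Via Everline: 73% × 50% = 36.5%.
Total: 3.29% + 36.5% = 39.79%.

39.79%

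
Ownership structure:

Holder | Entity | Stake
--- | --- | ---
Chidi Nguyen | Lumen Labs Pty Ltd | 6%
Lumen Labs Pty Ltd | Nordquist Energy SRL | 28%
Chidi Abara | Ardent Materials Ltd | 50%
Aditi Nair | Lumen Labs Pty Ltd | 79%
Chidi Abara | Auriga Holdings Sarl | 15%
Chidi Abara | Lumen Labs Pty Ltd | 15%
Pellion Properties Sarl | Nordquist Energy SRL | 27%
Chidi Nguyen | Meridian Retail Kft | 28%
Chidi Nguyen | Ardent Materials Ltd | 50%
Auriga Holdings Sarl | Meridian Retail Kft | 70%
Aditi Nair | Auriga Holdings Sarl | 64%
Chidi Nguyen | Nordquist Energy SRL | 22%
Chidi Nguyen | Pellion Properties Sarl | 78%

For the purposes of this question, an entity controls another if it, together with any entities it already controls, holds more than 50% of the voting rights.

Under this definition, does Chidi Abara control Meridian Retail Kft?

Chidi Abara's largest direct stake is 50% in Ardent, which does not meet the threshold, so Chidi Abara controls no company.
Neither Chidi Abara nor any entity Chidi Abara controls holds any voting interest in Meridian.
So Chidi Abara does not control Meridian.

No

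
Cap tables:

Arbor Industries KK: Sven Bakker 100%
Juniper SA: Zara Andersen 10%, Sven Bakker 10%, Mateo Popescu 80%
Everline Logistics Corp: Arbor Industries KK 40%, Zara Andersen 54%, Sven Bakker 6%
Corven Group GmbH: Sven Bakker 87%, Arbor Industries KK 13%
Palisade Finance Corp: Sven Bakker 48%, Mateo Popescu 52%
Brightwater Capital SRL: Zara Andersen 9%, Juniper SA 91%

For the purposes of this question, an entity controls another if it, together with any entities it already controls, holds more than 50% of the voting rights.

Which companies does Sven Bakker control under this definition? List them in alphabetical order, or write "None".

Sven holds 100% of Arbor, so Sven controls Arbor.
Sven and Arbor together hold 87% + 13% = 100% of Corven, so Sven controls Corven.
No other company's threshold is met.

Arbor Industries KK, Corven Group GmbH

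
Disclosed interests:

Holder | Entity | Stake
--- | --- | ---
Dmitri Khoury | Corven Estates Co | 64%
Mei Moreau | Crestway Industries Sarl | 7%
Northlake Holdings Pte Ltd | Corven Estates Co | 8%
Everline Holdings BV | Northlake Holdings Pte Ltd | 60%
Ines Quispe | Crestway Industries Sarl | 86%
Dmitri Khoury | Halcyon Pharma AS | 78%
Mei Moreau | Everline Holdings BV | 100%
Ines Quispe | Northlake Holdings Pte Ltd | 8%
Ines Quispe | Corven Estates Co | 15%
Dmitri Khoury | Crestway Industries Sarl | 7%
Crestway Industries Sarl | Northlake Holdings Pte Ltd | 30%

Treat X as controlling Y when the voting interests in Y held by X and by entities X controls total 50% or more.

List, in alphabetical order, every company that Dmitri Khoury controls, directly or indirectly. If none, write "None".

Dmitri holds 78% of Halcyon, so Dmitri controls Halcyon.
Dmitri holds 64% of Corven, so Dmitri controls Corven.
No other company's threshold is met.

Corven Estates Co, Halcyon Pharma AS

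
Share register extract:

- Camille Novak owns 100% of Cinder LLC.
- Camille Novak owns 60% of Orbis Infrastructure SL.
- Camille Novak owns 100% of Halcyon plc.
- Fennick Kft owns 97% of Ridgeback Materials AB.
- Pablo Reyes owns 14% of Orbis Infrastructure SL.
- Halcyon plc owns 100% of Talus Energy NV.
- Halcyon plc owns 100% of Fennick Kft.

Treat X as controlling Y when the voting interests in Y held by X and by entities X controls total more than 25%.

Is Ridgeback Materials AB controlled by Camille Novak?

Yes

Camille holds 100% of Halcyon, so Camille controls Halcyon.
Halcyon holds 100% of Fennick, so Camille controls Fennick.
Fennick holds 97% of Ridgeback, so Camille controls Ridgeback.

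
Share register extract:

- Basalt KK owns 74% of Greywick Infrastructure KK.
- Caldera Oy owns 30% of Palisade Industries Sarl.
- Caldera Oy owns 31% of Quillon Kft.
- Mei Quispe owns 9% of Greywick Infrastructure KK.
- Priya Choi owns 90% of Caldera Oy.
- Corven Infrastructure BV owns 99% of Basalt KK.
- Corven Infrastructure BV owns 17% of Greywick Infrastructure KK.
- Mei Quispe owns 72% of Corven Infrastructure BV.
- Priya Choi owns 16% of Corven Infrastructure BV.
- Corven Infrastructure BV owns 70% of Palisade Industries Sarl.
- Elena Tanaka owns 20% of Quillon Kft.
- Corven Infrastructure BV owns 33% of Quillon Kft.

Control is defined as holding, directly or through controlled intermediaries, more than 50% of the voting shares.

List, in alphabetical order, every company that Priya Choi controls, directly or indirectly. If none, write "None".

Caldera Oy

Priya holds 90% of Caldera, so Priya controls Caldera.
No other company's threshold is met.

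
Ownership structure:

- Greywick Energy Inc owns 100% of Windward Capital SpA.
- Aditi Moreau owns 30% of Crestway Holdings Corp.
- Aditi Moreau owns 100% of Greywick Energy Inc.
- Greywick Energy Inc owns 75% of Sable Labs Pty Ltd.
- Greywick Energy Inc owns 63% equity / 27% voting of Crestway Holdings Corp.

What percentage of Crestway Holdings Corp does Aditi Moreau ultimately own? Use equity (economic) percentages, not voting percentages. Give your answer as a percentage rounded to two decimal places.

93.00%

Aditi reaches Crestway along 2 paths.
Direct stake: 30% = 30%.
Via Greywick: 100% × 63% = 63%.
Total: 30% + 63% = 93%.
Rounded: 93.00%.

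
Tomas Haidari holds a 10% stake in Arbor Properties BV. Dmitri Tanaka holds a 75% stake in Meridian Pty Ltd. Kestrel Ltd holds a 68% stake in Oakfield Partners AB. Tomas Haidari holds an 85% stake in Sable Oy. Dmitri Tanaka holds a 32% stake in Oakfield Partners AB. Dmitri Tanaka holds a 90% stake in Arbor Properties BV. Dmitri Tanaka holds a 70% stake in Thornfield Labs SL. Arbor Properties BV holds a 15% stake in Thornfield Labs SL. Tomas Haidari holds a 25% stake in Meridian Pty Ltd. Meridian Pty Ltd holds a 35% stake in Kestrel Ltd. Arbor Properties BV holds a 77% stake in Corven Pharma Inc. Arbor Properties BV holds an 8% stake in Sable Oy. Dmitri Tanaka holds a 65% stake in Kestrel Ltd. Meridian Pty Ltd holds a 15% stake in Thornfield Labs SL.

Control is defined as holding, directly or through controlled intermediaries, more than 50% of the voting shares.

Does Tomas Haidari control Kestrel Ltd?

No

Tomas holds 85% of Sable, so Tomas controls Sable.
Neither Tomas nor any entity Tomas controls holds any voting interest in Kestrel.
So Tomas does not control Kestrel.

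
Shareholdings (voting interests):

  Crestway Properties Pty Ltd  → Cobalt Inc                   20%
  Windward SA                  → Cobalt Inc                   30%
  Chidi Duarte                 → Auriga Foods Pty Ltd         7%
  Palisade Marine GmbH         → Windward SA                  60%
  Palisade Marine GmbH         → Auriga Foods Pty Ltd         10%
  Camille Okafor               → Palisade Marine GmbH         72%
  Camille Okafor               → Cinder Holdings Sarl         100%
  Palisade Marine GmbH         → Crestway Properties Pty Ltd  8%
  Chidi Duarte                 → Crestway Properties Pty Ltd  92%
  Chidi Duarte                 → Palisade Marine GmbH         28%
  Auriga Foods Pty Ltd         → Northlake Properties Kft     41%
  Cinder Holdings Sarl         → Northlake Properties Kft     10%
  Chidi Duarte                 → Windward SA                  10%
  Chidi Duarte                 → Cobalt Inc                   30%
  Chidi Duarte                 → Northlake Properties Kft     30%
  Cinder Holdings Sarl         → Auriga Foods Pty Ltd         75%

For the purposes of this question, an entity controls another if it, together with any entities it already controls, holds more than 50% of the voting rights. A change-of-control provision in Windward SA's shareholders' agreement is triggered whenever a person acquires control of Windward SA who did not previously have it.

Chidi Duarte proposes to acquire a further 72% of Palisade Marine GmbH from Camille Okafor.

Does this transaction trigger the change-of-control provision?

Yes

The purchase adds only to Chidi's holdings (Camille's stake shrinks), so Chidi is the only person who could newly come to control Windward.
Chidi holds 92% of Crestway, so Chidi controls Crestway.
In Windward, Chidi's side holds only 10%, not > 50%.
So before the transaction, Chidi does not control Windward.
After the purchase, Chidi's direct stake in Palisade rises to 28% + 72% = 100%, and Camille's stake falls to 0%.
Chidi holds 100% of Palisade, so Chidi controls Palisade.
Palisade and Chidi together hold 60% + 10% = 70% of Windward, so Chidi controls Windward.
Chidi did not control Windward before and does after, so the clause is triggered.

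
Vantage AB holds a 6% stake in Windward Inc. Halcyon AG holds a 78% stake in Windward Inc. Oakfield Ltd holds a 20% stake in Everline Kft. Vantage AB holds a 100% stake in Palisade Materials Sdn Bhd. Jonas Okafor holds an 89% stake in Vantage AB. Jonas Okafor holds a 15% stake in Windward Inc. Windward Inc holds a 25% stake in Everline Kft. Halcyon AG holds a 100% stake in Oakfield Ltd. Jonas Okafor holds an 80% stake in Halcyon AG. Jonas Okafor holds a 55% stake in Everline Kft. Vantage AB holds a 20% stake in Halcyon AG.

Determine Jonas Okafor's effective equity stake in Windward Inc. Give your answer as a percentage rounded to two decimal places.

Jonas reaches Windward along 4 paths.
Direct stake: 15% = 15%.
Via Vantage: 89% × 6% = 5.34%.
Via Vantage → Halcyon: 89% × 20% × 78% = 13.884%.
Via Halcyon: 80% × 78% = 62.4%.
Total: 15% + 5.34% + 13.884% + 62.4% = 96.624%.
Rounded: 96.62%.

96.62%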